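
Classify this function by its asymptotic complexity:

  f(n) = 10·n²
O(n²)

The dominant term in 10·n² is 10·n², which is Θ(n²).
Constants are absorbed, so the tightest bound is O(n²).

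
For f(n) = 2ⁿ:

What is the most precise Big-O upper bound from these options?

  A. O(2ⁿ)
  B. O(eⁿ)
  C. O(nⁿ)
A

f(n) = 2ⁿ is O(2ⁿ).
All listed options are valid Big-O bounds (upper bounds),
but O(2ⁿ) is the tightest (smallest valid bound).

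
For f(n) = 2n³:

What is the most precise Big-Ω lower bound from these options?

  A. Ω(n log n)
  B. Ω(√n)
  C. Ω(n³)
C

f(n) = 2n³ is Ω(n³).
All listed options are valid Big-Ω bounds (lower bounds),
but Ω(n³) is the tightest (largest valid bound).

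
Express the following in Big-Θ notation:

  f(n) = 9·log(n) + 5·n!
Θ(n!)

Order the terms by growth rate: 9·log(n) ≺ 5·n!.
The fastest-growing term 5·n! dominates as n → ∞; dropping its constant factor gives Θ(n!).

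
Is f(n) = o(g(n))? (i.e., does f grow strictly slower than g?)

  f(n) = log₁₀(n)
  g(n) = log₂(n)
False

f(n) = log₁₀(n) is O(log n), and g(n) = log₂(n) is O(log n).
Since they have the same growth rate, f(n) = o(g(n)) is false.
(f = o(g) requires f to grow strictly slower, not equal.)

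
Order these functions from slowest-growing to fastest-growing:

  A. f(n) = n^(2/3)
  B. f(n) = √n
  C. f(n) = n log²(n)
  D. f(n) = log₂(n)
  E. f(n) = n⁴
D < B < A < C < E

Comparing growth rates:
D = log₂(n) is O(log n)
B = √n is O(√n)
A = n^(2/3) is O(n^(2/3))
C = n log²(n) is O(n log² n)
E = n⁴ is O(n⁴)

Therefore, the order from slowest to fastest is: D < B < A < C < E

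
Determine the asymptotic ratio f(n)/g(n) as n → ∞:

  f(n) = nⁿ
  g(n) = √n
∞

Since nⁿ (O(nⁿ)) grows faster than √n (O(√n)),
the ratio f(n)/g(n) → ∞ as n → ∞.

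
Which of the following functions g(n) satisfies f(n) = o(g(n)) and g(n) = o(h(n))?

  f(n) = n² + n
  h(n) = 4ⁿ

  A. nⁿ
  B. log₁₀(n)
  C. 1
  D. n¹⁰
D

We need g(n) with n² + n = o(g(n)) and g(n) = o(4ⁿ), i.e. O(n²) ≺ g ≺ O(4ⁿ).
Check each option:
  A. nⁿ — O(nⁿ) does not grow strictly slower than h(n)
  B. log₁₀(n) — O(log n) does not grow strictly faster than f(n)
  C. 1 — O(1) does not grow strictly faster than f(n)
  D. n¹⁰ — O(n¹⁰) is strictly between O(n²) and O(4ⁿ) ✓

Only option D (n¹⁰) lies strictly between.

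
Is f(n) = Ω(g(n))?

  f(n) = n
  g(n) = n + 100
True

f(n) = n and g(n) = n + 100 are both O(n).
Big-Ω permits equal growth rates (f ≥ c·g for some c > 0), so f(n) = Ω(g(n)) is true.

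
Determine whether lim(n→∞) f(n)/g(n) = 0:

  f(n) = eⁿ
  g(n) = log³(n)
False

f(n) = eⁿ is O(eⁿ), and g(n) = log³(n) is O(log³ n).
Since O(eⁿ) grows faster than or equal to O(log³ n), f(n) = o(g(n)) is false.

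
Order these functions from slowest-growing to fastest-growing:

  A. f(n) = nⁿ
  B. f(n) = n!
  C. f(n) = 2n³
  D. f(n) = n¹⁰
C < D < B < A

Comparing growth rates:
C = 2n³ is O(n³)
D = n¹⁰ is O(n¹⁰)
B = n! is O(n!)
A = nⁿ is O(nⁿ)

Therefore, the order from slowest to fastest is: C < D < B < A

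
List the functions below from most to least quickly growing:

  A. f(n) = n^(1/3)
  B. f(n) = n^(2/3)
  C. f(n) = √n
B > C > A

Comparing growth rates:
B = n^(2/3) is O(n^(2/3))
C = √n is O(√n)
A = n^(1/3) is O(n^(1/3))

Therefore, the order from fastest to slowest is: B > C > A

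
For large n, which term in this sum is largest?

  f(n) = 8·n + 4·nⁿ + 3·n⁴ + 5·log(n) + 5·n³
4·nⁿ

Looking at each term:
  - 8·n is O(n)
  - 4·nⁿ is O(nⁿ)
  - 3·n⁴ is O(n⁴)
  - 5·log(n) is O(log n)
  - 5·n³ is O(n³)

The term 4·nⁿ (O(nⁿ)) grows fastest and dominates all others.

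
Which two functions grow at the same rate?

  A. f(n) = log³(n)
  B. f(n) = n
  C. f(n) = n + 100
B and C

Examining each function:
  A. log³(n) is O(log³ n)
  B. n is O(n)
  C. n + 100 is O(n)

Functions B and C both have the same complexity class.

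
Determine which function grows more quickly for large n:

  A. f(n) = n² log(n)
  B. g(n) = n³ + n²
B

f(n) = n² log(n) is O(n² log n), while g(n) = n³ + n² is O(n³).
Since O(n³) grows faster than O(n² log n), g(n) dominates.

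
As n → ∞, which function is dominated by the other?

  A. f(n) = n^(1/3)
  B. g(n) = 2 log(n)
B

f(n) = n^(1/3) is O(n^(1/3)), while g(n) = 2 log(n) is O(log n).
Since O(log n) grows slower than O(n^(1/3)), g(n) is dominated.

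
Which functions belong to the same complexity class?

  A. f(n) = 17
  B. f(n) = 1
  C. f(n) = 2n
A and B

Examining each function:
  A. 17 is O(1)
  B. 1 is O(1)
  C. 2n is O(n)

Functions A and B both have the same complexity class.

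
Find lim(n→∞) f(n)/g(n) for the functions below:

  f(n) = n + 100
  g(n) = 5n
1/5

Since n + 100 and 5n have the same growth rate (O(n)),
the ratio converges to a constant: 1/5.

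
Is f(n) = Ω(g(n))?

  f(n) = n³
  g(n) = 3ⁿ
False

f(n) = n³ is O(n³), and g(n) = 3ⁿ is O(3ⁿ).
Since O(n³) grows slower than O(3ⁿ), f(n) = Ω(g(n)) is false.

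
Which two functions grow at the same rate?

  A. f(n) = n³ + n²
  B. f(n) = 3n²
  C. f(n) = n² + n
B and C

Examining each function:
  A. n³ + n² is O(n³)
  B. 3n² is O(n²)
  C. n² + n is O(n²)

Functions B and C both have the same complexity class.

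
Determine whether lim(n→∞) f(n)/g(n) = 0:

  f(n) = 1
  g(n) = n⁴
True

f(n) = 1 is O(1), and g(n) = n⁴ is O(n⁴).
Since O(1) grows strictly slower than O(n⁴), f(n) = o(g(n)) is true.
This means lim(n→∞) f(n)/g(n) = 0.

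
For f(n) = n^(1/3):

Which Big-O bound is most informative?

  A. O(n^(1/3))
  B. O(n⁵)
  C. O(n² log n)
A

f(n) = n^(1/3) is O(n^(1/3)).
All listed options are valid Big-O bounds (upper bounds),
but O(n^(1/3)) is the tightest (smallest valid bound).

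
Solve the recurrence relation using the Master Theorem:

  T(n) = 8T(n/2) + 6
Θ(n³)

Master Theorem: a = 8, b = 2, f(n) = 6.
Compute the critical exponent d = log₂(8) = 3.
Compare f(n) = Θ(1) against n^d:
  k = 0 < d = 3, so f(n) = O(n^(d-ε)) — Case 1.
  The recursion cost dominates: T(n) = Θ(n^d) = Θ(n³).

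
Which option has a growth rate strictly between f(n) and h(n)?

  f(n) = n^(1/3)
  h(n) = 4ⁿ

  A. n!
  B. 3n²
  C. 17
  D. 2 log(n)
B

We need g(n) with n^(1/3) = o(g(n)) and g(n) = o(4ⁿ), i.e. O(n^(1/3)) ≺ g ≺ O(4ⁿ).
Check each option:
  A. n! — O(n!) does not grow strictly slower than h(n)
  B. 3n² — O(n²) is strictly between O(n^(1/3)) and O(4ⁿ) ✓
  C. 17 — O(1) does not grow strictly faster than f(n)
  D. 2 log(n) — O(log n) does not grow strictly faster than f(n)

Only option B (3n²) lies strictly between.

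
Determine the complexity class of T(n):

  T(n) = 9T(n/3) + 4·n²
Θ(n² log n)

Master Theorem: a = 9, b = 3, f(n) = 4·n².
Compute the critical exponent d = log₃(9) = 2.
Compare f(n) = Θ(n²) against n^d:
  k = 2 = d, so f(n) = Θ(n^d) — Case 2.
  Work is balanced across levels: T(n) = Θ(n^d log n) = Θ(n² log n).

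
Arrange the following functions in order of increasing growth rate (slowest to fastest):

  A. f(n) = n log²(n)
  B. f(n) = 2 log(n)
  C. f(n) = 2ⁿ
B < A < C

Comparing growth rates:
B = 2 log(n) is O(log n)
A = n log²(n) is O(n log² n)
C = 2ⁿ is O(2ⁿ)

Therefore, the order from slowest to fastest is: B < A < C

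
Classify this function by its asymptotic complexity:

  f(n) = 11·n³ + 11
O(n³)

The dominant term in 11·n³ + 11 is 11·n³, which is Θ(n³).
Lower-order terms (11) are asymptotically negligible.
Constants are absorbed, so the tightest bound is O(n³).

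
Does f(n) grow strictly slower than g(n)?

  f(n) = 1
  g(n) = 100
False

f(n) = 1 is O(1), and g(n) = 100 is O(1).
Since they have the same growth rate, f(n) = o(g(n)) is false.
(f = o(g) requires f to grow strictly slower, not equal.)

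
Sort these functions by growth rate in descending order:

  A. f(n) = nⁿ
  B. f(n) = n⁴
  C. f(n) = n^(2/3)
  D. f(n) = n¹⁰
A > D > B > C

Comparing growth rates:
A = nⁿ is O(nⁿ)
D = n¹⁰ is O(n¹⁰)
B = n⁴ is O(n⁴)
C = n^(2/3) is O(n^(2/3))

Therefore, the order from fastest to slowest is: A > D > B > C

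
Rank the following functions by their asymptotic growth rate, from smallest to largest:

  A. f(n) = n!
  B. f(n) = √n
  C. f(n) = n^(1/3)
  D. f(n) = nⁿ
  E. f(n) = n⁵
C < B < E < A < D

Comparing growth rates:
C = n^(1/3) is O(n^(1/3))
B = √n is O(√n)
E = n⁵ is O(n⁵)
A = n! is O(n!)
D = nⁿ is O(nⁿ)

Therefore, the order from slowest to fastest is: C < B < E < A < D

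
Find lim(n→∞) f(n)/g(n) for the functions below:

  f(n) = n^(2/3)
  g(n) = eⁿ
0

Since n^(2/3) (O(n^(2/3))) grows slower than eⁿ (O(eⁿ)),
the ratio f(n)/g(n) → 0 as n → ∞.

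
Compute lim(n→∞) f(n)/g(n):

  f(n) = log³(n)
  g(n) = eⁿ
0

Since log³(n) (O(log³ n)) grows slower than eⁿ (O(eⁿ)),
the ratio f(n)/g(n) → 0 as n → ∞.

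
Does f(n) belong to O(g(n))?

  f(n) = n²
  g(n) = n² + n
True

f(n) = n² and g(n) = n² + n are both O(n²).
Big-O permits equal growth rates (f ≤ c·g for some c), so f(n) = O(g(n)) is true.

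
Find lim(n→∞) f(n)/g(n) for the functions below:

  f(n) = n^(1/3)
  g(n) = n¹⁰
0

Since n^(1/3) (O(n^(1/3))) grows slower than n¹⁰ (O(n¹⁰)),
the ratio f(n)/g(n) → 0 as n → ∞.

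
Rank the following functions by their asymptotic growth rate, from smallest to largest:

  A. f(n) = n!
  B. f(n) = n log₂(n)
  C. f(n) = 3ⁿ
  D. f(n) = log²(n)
D < B < C < A

Comparing growth rates:
D = log²(n) is O(log² n)
B = n log₂(n) is O(n log n)
C = 3ⁿ is O(3ⁿ)
A = n! is O(n!)

Therefore, the order from slowest to fastest is: D < B < C < A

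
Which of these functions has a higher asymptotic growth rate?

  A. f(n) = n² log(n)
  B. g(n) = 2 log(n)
A

f(n) = n² log(n) is O(n² log n), while g(n) = 2 log(n) is O(log n).
Since O(n² log n) grows faster than O(log n), f(n) dominates.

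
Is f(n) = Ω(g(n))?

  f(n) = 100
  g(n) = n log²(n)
False

f(n) = 100 is O(1), and g(n) = n log²(n) is O(n log² n).
Since O(1) grows slower than O(n log² n), f(n) = Ω(g(n)) is false.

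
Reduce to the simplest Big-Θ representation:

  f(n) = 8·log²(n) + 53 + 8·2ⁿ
Θ(2ⁿ)

Order the terms by growth rate: 53 ≺ 8·log²(n) ≺ 8·2ⁿ.
The fastest-growing term 8·2ⁿ dominates as n → ∞; dropping its constant factor gives Θ(2ⁿ).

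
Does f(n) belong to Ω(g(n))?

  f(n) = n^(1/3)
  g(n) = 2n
False

f(n) = n^(1/3) is O(n^(1/3)), and g(n) = 2n is O(n).
Since O(n^(1/3)) grows slower than O(n), f(n) = Ω(g(n)) is false.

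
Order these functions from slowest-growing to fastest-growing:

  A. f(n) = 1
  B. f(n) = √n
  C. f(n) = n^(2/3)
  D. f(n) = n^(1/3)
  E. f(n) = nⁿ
A < D < B < C < E

Comparing growth rates:
A = 1 is O(1)
D = n^(1/3) is O(n^(1/3))
B = √n is O(√n)
C = n^(2/3) is O(n^(2/3))
E = nⁿ is O(nⁿ)

Therefore, the order from slowest to fastest is: A < D < B < C < E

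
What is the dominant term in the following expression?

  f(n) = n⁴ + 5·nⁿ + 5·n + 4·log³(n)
5·nⁿ

Looking at each term:
  - n⁴ is O(n⁴)
  - 5·nⁿ is O(nⁿ)
  - 5·n is O(n)
  - 4·log³(n) is O(log³ n)

The term 5·nⁿ (O(nⁿ)) grows fastest and dominates all others.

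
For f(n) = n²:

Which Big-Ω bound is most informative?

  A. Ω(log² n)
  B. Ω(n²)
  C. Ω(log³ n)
B

f(n) = n² is Ω(n²).
All listed options are valid Big-Ω bounds (lower bounds),
but Ω(n²) is the tightest (largest valid bound).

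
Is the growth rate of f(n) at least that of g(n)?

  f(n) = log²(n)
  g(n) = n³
False

f(n) = log²(n) is O(log² n), and g(n) = n³ is O(n³).
Since O(log² n) grows slower than O(n³), f(n) = Ω(g(n)) is false.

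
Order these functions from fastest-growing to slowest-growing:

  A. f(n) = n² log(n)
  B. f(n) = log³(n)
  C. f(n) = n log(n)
A > C > B

Comparing growth rates:
A = n² log(n) is O(n² log n)
C = n log(n) is O(n log n)
B = log³(n) is O(log³ n)

Therefore, the order from fastest to slowest is: A > C > B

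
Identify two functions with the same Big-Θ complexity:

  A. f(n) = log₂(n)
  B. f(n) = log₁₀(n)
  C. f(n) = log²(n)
A and B

Examining each function:
  A. log₂(n) is O(log n)
  B. log₁₀(n) is O(log n)
  C. log²(n) is O(log² n)

Functions A and B both have the same complexity class.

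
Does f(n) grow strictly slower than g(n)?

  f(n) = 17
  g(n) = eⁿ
True

f(n) = 17 is O(1), and g(n) = eⁿ is O(eⁿ).
Since O(1) grows strictly slower than O(eⁿ), f(n) = o(g(n)) is true.
This means lim(n→∞) f(n)/g(n) = 0.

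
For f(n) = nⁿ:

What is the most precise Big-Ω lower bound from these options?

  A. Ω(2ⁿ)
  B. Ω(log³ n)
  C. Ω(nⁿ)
C

f(n) = nⁿ is Ω(nⁿ).
All listed options are valid Big-Ω bounds (lower bounds),
but Ω(nⁿ) is the tightest (largest valid bound).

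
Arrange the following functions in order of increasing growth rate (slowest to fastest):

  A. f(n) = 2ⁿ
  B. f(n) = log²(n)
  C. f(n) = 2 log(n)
C < B < A

Comparing growth rates:
C = 2 log(n) is O(log n)
B = log²(n) is O(log² n)
A = 2ⁿ is O(2ⁿ)

Therefore, the order from slowest to fastest is: C < B < A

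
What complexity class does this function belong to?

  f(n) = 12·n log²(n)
O(n log² n)

The dominant term in 12·n log²(n) is 12·n log²(n), which is Θ(n log² n).
Constants are absorbed, so the tightest bound is O(n log² n).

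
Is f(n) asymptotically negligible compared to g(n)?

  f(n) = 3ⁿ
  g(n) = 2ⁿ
False

f(n) = 3ⁿ is O(3ⁿ), and g(n) = 2ⁿ is O(2ⁿ).
Since O(3ⁿ) grows faster than or equal to O(2ⁿ), f(n) = o(g(n)) is false.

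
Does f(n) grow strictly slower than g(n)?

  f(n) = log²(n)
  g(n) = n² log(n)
True

f(n) = log²(n) is O(log² n), and g(n) = n² log(n) is O(n² log n).
Since O(log² n) grows strictly slower than O(n² log n), f(n) = o(g(n)) is true.
This means lim(n→∞) f(n)/g(n) = 0.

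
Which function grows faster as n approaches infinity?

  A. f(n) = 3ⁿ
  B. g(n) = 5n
A

f(n) = 3ⁿ is O(3ⁿ), while g(n) = 5n is O(n).
Since O(3ⁿ) grows faster than O(n), f(n) dominates.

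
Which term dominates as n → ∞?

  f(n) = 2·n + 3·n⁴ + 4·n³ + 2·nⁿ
2·nⁿ

Looking at each term:
  - 2·n is O(n)
  - 3·n⁴ is O(n⁴)
  - 4·n³ is O(n³)
  - 2·nⁿ is O(nⁿ)

The term 2·nⁿ (O(nⁿ)) grows fastest and dominates all others.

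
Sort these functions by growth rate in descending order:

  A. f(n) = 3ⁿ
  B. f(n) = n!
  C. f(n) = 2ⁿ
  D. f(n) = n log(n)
B > A > C > D

Comparing growth rates:
B = n! is O(n!)
A = 3ⁿ is O(3ⁿ)
C = 2ⁿ is O(2ⁿ)
D = n log(n) is O(n log n)

Therefore, the order from fastest to slowest is: B > A > C > D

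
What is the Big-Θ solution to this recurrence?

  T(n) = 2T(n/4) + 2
Θ(n^log₄(2))

Master Theorem: a = 2, b = 4, f(n) = 2.
Compute the critical exponent d = log₄(2) = 0.500.
Compare f(n) = Θ(1) against n^d:
  k = 0 < d = 0.500, so f(n) = O(n^(d-ε)) — Case 1.
  The recursion cost dominates: T(n) = Θ(n^d) = Θ(n^log₄(2)).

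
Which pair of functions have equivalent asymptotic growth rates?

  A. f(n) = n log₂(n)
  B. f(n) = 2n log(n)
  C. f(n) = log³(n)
A and B

Examining each function:
  A. n log₂(n) is O(n log n)
  B. 2n log(n) is O(n log n)
  C. log³(n) is O(log³ n)

Functions A and B both have the same complexity class.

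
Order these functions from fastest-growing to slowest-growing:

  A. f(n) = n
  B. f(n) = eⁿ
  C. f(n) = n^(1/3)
B > A > C

Comparing growth rates:
B = eⁿ is O(eⁿ)
A = n is O(n)
C = n^(1/3) is O(n^(1/3))

Therefore, the order from fastest to slowest is: B > A > C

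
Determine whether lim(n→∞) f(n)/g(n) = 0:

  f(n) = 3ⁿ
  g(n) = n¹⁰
False

f(n) = 3ⁿ is O(3ⁿ), and g(n) = n¹⁰ is O(n¹⁰).
Since O(3ⁿ) grows faster than or equal to O(n¹⁰), f(n) = o(g(n)) is false.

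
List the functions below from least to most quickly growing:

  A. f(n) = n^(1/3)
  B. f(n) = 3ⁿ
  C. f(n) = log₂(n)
C < A < B

Comparing growth rates:
C = log₂(n) is O(log n)
A = n^(1/3) is O(n^(1/3))
B = 3ⁿ is O(3ⁿ)

Therefore, the order from slowest to fastest is: C < A < B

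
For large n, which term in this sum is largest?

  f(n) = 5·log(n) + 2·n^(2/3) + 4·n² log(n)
4·n² log(n)

Looking at each term:
  - 5·log(n) is O(log n)
  - 2·n^(2/3) is O(n^(2/3))
  - 4·n² log(n) is O(n² log n)

The term 4·n² log(n) (O(n² log n)) grows fastest and dominates all others.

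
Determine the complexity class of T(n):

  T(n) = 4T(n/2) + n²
Θ(n² log n)

Master Theorem: a = 4, b = 2, f(n) = n².
Compute the critical exponent d = log₂(4) = 2.
Compare f(n) = Θ(n²) against n^d:
  k = 2 = d, so f(n) = Θ(n^d) — Case 2.
  Work is balanced across levels: T(n) = Θ(n^d log n) = Θ(n² log n).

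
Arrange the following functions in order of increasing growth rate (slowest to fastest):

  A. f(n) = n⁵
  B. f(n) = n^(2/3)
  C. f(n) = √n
C < B < A

Comparing growth rates:
C = √n is O(√n)
B = n^(2/3) is O(n^(2/3))
A = n⁵ is O(n⁵)

Therefore, the order from slowest to fastest is: C < B < A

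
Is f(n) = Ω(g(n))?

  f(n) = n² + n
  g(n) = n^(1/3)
True

f(n) = n² + n is O(n²), and g(n) = n^(1/3) is O(n^(1/3)).
Since O(n²) grows at least as fast as O(n^(1/3)), f(n) = Ω(g(n)) is true.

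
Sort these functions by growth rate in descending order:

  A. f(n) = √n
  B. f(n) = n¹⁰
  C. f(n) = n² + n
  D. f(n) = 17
B > C > A > D

Comparing growth rates:
B = n¹⁰ is O(n¹⁰)
C = n² + n is O(n²)
A = √n is O(√n)
D = 17 is O(1)

Therefore, the order from fastest to slowest is: B > C > A > D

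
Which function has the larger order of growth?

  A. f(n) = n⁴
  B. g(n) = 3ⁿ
B

f(n) = n⁴ is O(n⁴), while g(n) = 3ⁿ is O(3ⁿ).
Since O(3ⁿ) grows faster than O(n⁴), g(n) dominates.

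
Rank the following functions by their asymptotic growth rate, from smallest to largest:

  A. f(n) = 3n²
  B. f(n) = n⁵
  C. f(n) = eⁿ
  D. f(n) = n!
A < B < C < D

Comparing growth rates:
A = 3n² is O(n²)
B = n⁵ is O(n⁵)
C = eⁿ is O(eⁿ)
D = n! is O(n!)

Therefore, the order from slowest to fastest is: A < B < C < D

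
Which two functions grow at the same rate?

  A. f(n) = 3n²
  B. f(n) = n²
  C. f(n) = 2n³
A and B

Examining each function:
  A. 3n² is O(n²)
  B. n² is O(n²)
  C. 2n³ is O(n³)

Functions A and B both have the same complexity class.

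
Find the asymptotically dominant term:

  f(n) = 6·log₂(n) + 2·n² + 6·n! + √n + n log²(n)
6·n!

Looking at each term:
  - 6·log₂(n) is O(log n)
  - 2·n² is O(n²)
  - 6·n! is O(n!)
  - √n is O(√n)
  - n log²(n) is O(n log² n)

The term 6·n! (O(n!)) grows fastest and dominates all others.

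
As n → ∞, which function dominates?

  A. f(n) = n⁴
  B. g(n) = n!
B

f(n) = n⁴ is O(n⁴), while g(n) = n! is O(n!).
Since O(n!) grows faster than O(n⁴), g(n) dominates.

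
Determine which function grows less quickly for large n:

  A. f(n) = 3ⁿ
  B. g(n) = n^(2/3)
B

f(n) = 3ⁿ is O(3ⁿ), while g(n) = n^(2/3) is O(n^(2/3)).
Since O(n^(2/3)) grows slower than O(3ⁿ), g(n) is dominated.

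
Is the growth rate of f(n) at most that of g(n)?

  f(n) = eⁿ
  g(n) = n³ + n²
False

f(n) = eⁿ is O(eⁿ), and g(n) = n³ + n² is O(n³).
Since O(eⁿ) grows faster than O(n³), f(n) = O(g(n)) is false.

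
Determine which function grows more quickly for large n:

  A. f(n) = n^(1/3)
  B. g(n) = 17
A

f(n) = n^(1/3) is O(n^(1/3)), while g(n) = 17 is O(1).
Since O(n^(1/3)) grows faster than O(1), f(n) dominates.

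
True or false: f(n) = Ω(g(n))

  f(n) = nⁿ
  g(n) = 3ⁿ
True

f(n) = nⁿ is O(nⁿ), and g(n) = 3ⁿ is O(3ⁿ).
Since O(nⁿ) grows at least as fast as O(3ⁿ), f(n) = Ω(g(n)) is true.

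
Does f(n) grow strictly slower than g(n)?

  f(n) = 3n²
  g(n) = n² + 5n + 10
False

f(n) = 3n² is O(n²), and g(n) = n² + 5n + 10 is O(n²).
Since they have the same growth rate, f(n) = o(g(n)) is false.
(f = o(g) requires f to grow strictly slower, not equal.)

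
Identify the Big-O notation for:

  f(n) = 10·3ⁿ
O(3ⁿ)

The dominant term in 10·3ⁿ is 10·3ⁿ, which is Θ(3ⁿ).
Constants are absorbed, so the tightest bound is O(3ⁿ).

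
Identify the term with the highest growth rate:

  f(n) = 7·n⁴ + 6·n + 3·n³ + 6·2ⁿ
6·2ⁿ

Looking at each term:
  - 7·n⁴ is O(n⁴)
  - 6·n is O(n)
  - 3·n³ is O(n³)
  - 6·2ⁿ is O(2ⁿ)

The term 6·2ⁿ (O(2ⁿ)) grows fastest and dominates all others.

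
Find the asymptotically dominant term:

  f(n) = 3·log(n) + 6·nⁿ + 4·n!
6·nⁿ

Looking at each term:
  - 3·log(n) is O(log n)
  - 6·nⁿ is O(nⁿ)
  - 4·n! is O(n!)

The term 6·nⁿ (O(nⁿ)) grows fastest and dominates all others.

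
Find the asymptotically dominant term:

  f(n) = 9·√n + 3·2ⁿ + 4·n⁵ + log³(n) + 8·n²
3·2ⁿ

Looking at each term:
  - 9·√n is O(√n)
  - 3·2ⁿ is O(2ⁿ)
  - 4·n⁵ is O(n⁵)
  - log³(n) is O(log³ n)
  - 8·n² is O(n²)

The term 3·2ⁿ (O(2ⁿ)) grows fastest and dominates all others.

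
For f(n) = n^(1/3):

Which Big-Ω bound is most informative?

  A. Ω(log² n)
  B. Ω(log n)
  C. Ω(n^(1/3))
C

f(n) = n^(1/3) is Ω(n^(1/3)).
All listed options are valid Big-Ω bounds (lower bounds),
but Ω(n^(1/3)) is the tightest (largest valid bound).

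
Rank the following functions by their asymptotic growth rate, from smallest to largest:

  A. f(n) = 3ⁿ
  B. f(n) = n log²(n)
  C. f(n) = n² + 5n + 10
B < C < A

Comparing growth rates:
B = n log²(n) is O(n log² n)
C = n² + 5n + 10 is O(n²)
A = 3ⁿ is O(3ⁿ)

Therefore, the order from slowest to fastest is: B < C < A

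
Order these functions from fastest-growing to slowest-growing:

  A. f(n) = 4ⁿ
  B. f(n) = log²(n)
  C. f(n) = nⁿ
C > A > B

Comparing growth rates:
C = nⁿ is O(nⁿ)
A = 4ⁿ is O(4ⁿ)
B = log²(n) is O(log² n)

Therefore, the order from fastest to slowest is: C > A > B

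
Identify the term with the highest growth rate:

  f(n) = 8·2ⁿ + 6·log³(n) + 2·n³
8·2ⁿ

Looking at each term:
  - 8·2ⁿ is O(2ⁿ)
  - 6·log³(n) is O(log³ n)
  - 2·n³ is O(n³)

The term 8·2ⁿ (O(2ⁿ)) grows fastest and dominates all others.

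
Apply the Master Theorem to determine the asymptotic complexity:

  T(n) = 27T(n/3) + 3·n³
Θ(n³ log n)

Master Theorem: a = 27, b = 3, f(n) = 3·n³.
Compute the critical exponent d = log₃(27) = 3.
Compare f(n) = Θ(n³) against n^d:
  k = 3 = d, so f(n) = Θ(n^d) — Case 2.
  Work is balanced across levels: T(n) = Θ(n^d log n) = Θ(n³ log n).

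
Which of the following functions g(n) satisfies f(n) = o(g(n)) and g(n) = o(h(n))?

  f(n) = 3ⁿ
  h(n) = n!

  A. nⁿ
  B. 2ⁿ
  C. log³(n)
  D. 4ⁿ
D

We need g(n) with 3ⁿ = o(g(n)) and g(n) = o(n!), i.e. O(3ⁿ) ≺ g ≺ O(n!).
Check each option:
  A. nⁿ — O(nⁿ) does not grow strictly slower than h(n)
  B. 2ⁿ — O(2ⁿ) does not grow strictly faster than f(n)
  C. log³(n) — O(log³ n) does not grow strictly faster than f(n)
  D. 4ⁿ — O(4ⁿ) is strictly between O(3ⁿ) and O(n!) ✓

Only option D (4ⁿ) lies strictly between.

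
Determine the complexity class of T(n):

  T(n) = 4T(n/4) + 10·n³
Θ(n³)

Master Theorem: a = 4, b = 4, f(n) = 10·n³.
Compute the critical exponent d = log₄(4) = 1.
Compare f(n) = Θ(n³) against n^d:
  k = 3 > d = 1, so f(n) = Ω(n^(d+ε)) — Case 3.
  Regularity: a·(n/b)^3/n^3 = a/b^3 = 4/64 < 1 ✓.
  The top-level work dominates: T(n) = Θ(f(n)) = Θ(n³).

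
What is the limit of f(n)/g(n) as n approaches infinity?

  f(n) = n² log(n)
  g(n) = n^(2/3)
∞

Since n² log(n) (O(n² log n)) grows faster than n^(2/3) (O(n^(2/3))),
the ratio f(n)/g(n) → ∞ as n → ∞.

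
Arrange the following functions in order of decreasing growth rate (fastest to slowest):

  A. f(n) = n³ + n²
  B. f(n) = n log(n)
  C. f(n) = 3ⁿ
C > A > B

Comparing growth rates:
C = 3ⁿ is O(3ⁿ)
A = n³ + n² is O(n³)
B = n log(n) is O(n log n)

Therefore, the order from fastest to slowest is: C > A > B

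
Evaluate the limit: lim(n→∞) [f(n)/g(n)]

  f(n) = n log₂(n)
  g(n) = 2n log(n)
1/(2*log(2))

Since n log₂(n) and 2n log(n) have the same growth rate (O(n log n)),
the ratio converges to a constant: 1/(2*log(2)).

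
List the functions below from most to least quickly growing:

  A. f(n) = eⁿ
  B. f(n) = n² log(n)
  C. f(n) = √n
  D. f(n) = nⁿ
D > A > B > C

Comparing growth rates:
D = nⁿ is O(nⁿ)
A = eⁿ is O(eⁿ)
B = n² log(n) is O(n² log n)
C = √n is O(√n)

Therefore, the order from fastest to slowest is: D > A > B > C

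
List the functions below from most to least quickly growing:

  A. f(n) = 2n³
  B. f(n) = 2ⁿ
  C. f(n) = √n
B > A > C

Comparing growth rates:
B = 2ⁿ is O(2ⁿ)
A = 2n³ is O(n³)
C = √n is O(√n)

Therefore, the order from fastest to slowest is: B > A > C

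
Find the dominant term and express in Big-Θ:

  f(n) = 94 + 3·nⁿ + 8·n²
Θ(nⁿ)

Order the terms by growth rate: 94 ≺ 8·n² ≺ 3·nⁿ.
The fastest-growing term 3·nⁿ dominates as n → ∞; dropping its constant factor gives Θ(nⁿ).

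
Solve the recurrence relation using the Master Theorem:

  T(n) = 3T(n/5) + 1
Θ(n^log₅(3))

Master Theorem: a = 3, b = 5, f(n) = 1.
Compute the critical exponent d = log₅(3) = 0.683.
Compare f(n) = Θ(1) against n^d:
  k = 0 < d = 0.683, so f(n) = O(n^(d-ε)) — Case 1.
  The recursion cost dominates: T(n) = Θ(n^d) = Θ(n^log₅(3)).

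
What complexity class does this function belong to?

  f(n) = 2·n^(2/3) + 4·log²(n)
O(n^(2/3))

The dominant term in 2·n^(2/3) + 4·log²(n) is 2·n^(2/3), which is Θ(n^(2/3)).
Lower-order terms (4·log²(n)) are asymptotically negligible.
Constants are absorbed, so the tightest bound is O(n^(2/3)).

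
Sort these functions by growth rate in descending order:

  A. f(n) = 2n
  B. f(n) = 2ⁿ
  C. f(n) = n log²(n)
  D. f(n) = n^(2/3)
B > C > A > D

Comparing growth rates:
B = 2ⁿ is O(2ⁿ)
C = n log²(n) is O(n log² n)
A = 2n is O(n)
D = n^(2/3) is O(n^(2/3))

Therefore, the order from fastest to slowest is: B > C > A > D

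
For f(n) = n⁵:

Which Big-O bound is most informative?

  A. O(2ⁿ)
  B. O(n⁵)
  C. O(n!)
B

f(n) = n⁵ is O(n⁵).
All listed options are valid Big-O bounds (upper bounds),
but O(n⁵) is the tightest (smallest valid bound).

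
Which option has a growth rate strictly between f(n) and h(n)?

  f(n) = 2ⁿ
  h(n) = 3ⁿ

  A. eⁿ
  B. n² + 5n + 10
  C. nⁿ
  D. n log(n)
A

We need g(n) with 2ⁿ = o(g(n)) and g(n) = o(3ⁿ), i.e. O(2ⁿ) ≺ g ≺ O(3ⁿ).
Check each option:
  A. eⁿ — O(eⁿ) is strictly between O(2ⁿ) and O(3ⁿ) ✓
  B. n² + 5n + 10 — O(n²) does not grow strictly faster than f(n)
  C. nⁿ — O(nⁿ) does not grow strictly slower than h(n)
  D. n log(n) — O(n log n) does not grow strictly faster than f(n)

Only option A (eⁿ) lies strictly between.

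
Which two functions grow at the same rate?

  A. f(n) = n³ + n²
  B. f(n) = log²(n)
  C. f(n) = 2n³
A and C

Examining each function:
  A. n³ + n² is O(n³)
  B. log²(n) is O(log² n)
  C. 2n³ is O(n³)

Functions A and C both have the same complexity class.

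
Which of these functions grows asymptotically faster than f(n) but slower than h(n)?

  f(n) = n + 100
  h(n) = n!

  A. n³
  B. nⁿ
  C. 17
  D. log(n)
A

We need g(n) with n + 100 = o(g(n)) and g(n) = o(n!), i.e. O(n) ≺ g ≺ O(n!).
Check each option:
  A. n³ — O(n³) is strictly between O(n) and O(n!) ✓
  B. nⁿ — O(nⁿ) does not grow strictly slower than h(n)
  C. 17 — O(1) does not grow strictly faster than f(n)
  D. log(n) — O(log n) does not grow strictly faster than f(n)

Only option A (n³) lies strictly between.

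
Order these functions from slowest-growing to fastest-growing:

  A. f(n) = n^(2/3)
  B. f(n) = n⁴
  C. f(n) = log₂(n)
C < A < B

Comparing growth rates:
C = log₂(n) is O(log n)
A = n^(2/3) is O(n^(2/3))
B = n⁴ is O(n⁴)

Therefore, the order from slowest to fastest is: C < A < B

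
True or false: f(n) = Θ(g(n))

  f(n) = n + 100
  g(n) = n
True

f(n) = n + 100 and g(n) = n are both O(n).
Since they have the same asymptotic growth rate, f(n) = Θ(g(n)) is true.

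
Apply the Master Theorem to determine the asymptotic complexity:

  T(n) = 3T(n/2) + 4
Θ(n^log₂(3))

Master Theorem: a = 3, b = 2, f(n) = 4.
Compute the critical exponent d = log₂(3) = 1.585.
Compare f(n) = Θ(1) against n^d:
  k = 0 < d = 1.585, so f(n) = O(n^(d-ε)) — Case 1.
  The recursion cost dominates: T(n) = Θ(n^d) = Θ(n^log₂(3)).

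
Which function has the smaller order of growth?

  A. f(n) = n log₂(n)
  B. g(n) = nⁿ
A

f(n) = n log₂(n) is O(n log n), while g(n) = nⁿ is O(nⁿ).
Since O(n log n) grows slower than O(nⁿ), f(n) is dominated.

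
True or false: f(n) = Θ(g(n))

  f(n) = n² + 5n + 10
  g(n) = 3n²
True

f(n) = n² + 5n + 10 and g(n) = 3n² are both O(n²).
Since they have the same asymptotic growth rate, f(n) = Θ(g(n)) is true.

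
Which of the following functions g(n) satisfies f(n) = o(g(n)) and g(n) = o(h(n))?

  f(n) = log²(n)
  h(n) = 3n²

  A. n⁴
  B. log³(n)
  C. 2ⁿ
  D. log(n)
B

We need g(n) with log²(n) = o(g(n)) and g(n) = o(3n²), i.e. O(log² n) ≺ g ≺ O(n²).
Check each option:
  A. n⁴ — O(n⁴) does not grow strictly slower than h(n)
  B. log³(n) — O(log³ n) is strictly between O(log² n) and O(n²) ✓
  C. 2ⁿ — O(2ⁿ) does not grow strictly slower than h(n)
  D. log(n) — O(log n) does not grow strictly faster than f(n)

Only option B (log³(n)) lies strictly between.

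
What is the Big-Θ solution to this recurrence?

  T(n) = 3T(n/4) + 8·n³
Θ(n³)

Master Theorem: a = 3, b = 4, f(n) = 8·n³.
Compute the critical exponent d = log₄(3) = 0.792.
Compare f(n) = Θ(n³) against n^d:
  k = 3 > d = 0.792, so f(n) = Ω(n^(d+ε)) — Case 3.
  Regularity: a·(n/b)^3/n^3 = a/b^3 = 3/64 < 1 ✓.
  The top-level work dominates: T(n) = Θ(f(n)) = Θ(n³).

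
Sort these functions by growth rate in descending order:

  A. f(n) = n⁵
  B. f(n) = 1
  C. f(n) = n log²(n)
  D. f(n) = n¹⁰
D > A > C > B

Comparing growth rates:
D = n¹⁰ is O(n¹⁰)
A = n⁵ is O(n⁵)
C = n log²(n) is O(n log² n)
B = 1 is O(1)

Therefore, the order from fastest to slowest is: D > A > C > B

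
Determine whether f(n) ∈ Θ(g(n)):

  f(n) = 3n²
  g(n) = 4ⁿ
False

f(n) = 3n² is O(n²), and g(n) = 4ⁿ is O(4ⁿ).
Since they have different growth rates, f(n) = Θ(g(n)) is false.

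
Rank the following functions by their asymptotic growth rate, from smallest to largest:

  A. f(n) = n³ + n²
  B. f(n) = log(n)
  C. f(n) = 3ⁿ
B < A < C

Comparing growth rates:
B = log(n) is O(log n)
A = n³ + n² is O(n³)
C = 3ⁿ is O(3ⁿ)

Therefore, the order from slowest to fastest is: B < A < C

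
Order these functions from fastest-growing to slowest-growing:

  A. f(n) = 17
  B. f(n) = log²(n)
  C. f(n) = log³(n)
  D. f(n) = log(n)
C > B > D > A

Comparing growth rates:
C = log³(n) is O(log³ n)
B = log²(n) is O(log² n)
D = log(n) is O(log n)
A = 17 is O(1)

Therefore, the order from fastest to slowest is: C > B > D > A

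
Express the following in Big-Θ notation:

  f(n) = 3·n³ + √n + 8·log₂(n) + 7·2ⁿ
Θ(2ⁿ)

Order the terms by growth rate: 8·log₂(n) ≺ √n ≺ 3·n³ ≺ 7·2ⁿ.
The fastest-growing term 7·2ⁿ dominates as n → ∞; dropping its constant factor gives Θ(2ⁿ).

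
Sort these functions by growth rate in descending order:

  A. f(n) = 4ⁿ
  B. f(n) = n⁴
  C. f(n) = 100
A > B > C

Comparing growth rates:
A = 4ⁿ is O(4ⁿ)
B = n⁴ is O(n⁴)
C = 100 is O(1)

Therefore, the order from fastest to slowest is: A > B > C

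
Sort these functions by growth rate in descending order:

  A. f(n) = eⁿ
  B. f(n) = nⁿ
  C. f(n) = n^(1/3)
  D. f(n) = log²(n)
B > A > C > D

Comparing growth rates:
B = nⁿ is O(nⁿ)
A = eⁿ is O(eⁿ)
C = n^(1/3) is O(n^(1/3))
D = log²(n) is O(log² n)

Therefore, the order from fastest to slowest is: B > A > C > D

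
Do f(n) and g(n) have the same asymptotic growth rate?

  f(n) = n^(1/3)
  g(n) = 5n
False

f(n) = n^(1/3) is O(n^(1/3)), and g(n) = 5n is O(n).
Since they have different growth rates, f(n) = Θ(g(n)) is false.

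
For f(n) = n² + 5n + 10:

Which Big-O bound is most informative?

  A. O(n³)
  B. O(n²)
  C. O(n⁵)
B

f(n) = n² + 5n + 10 is O(n²).
All listed options are valid Big-O bounds (upper bounds),
but O(n²) is the tightest (smallest valid bound).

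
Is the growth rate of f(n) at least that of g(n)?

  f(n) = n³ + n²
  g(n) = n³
True

f(n) = n³ + n² and g(n) = n³ are both O(n³).
Big-Ω permits equal growth rates (f ≥ c·g for some c > 0), so f(n) = Ω(g(n)) is true.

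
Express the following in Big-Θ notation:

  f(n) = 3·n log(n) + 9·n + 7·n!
Θ(n!)

Order the terms by growth rate: 9·n ≺ 3·n log(n) ≺ 7·n!.
The fastest-growing term 7·n! dominates as n → ∞; dropping its constant factor gives Θ(n!).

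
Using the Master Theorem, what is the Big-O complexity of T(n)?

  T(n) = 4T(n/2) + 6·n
Θ(n²)

Master Theorem: a = 4, b = 2, f(n) = 6·n.
Compute the critical exponent d = log₂(4) = 2.
Compare f(n) = Θ(n) against n^d:
  k = 1 < d = 2, so f(n) = O(n^(d-ε)) — Case 1.
  The recursion cost dominates: T(n) = Θ(n^d) = Θ(n²).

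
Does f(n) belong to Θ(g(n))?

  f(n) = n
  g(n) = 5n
True

f(n) = n and g(n) = 5n are both O(n).
Since they have the same asymptotic growth rate, f(n) = Θ(g(n)) is true.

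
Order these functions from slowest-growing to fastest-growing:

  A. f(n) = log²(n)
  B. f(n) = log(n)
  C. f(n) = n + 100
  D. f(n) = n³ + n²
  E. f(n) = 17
E < B < A < C < D

Comparing growth rates:
E = 17 is O(1)
B = log(n) is O(log n)
A = log²(n) is O(log² n)
C = n + 100 is O(n)
D = n³ + n² is O(n³)

Therefore, the order from slowest to fastest is: E < B < A < C < D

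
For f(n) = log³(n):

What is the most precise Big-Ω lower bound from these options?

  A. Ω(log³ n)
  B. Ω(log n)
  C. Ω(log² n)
A

f(n) = log³(n) is Ω(log³ n).
All listed options are valid Big-Ω bounds (lower bounds),
but Ω(log³ n) is the tightest (largest valid bound).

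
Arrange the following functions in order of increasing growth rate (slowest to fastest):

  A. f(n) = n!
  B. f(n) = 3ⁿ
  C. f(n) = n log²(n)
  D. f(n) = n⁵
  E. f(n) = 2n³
C < E < D < B < A

Comparing growth rates:
C = n log²(n) is O(n log² n)
E = 2n³ is O(n³)
D = n⁵ is O(n⁵)
B = 3ⁿ is O(3ⁿ)
A = n! is O(n!)

Therefore, the order from slowest to fastest is: C < E < D < B < A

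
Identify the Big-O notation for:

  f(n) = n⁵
O(n⁵)

The dominant term in n⁵ is n⁵, which is Θ(n⁵).
Constants are absorbed, so the tightest bound is O(n⁵).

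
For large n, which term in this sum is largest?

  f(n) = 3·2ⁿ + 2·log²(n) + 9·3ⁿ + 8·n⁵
9·3ⁿ

Looking at each term:
  - 3·2ⁿ is O(2ⁿ)
  - 2·log²(n) is O(log² n)
  - 9·3ⁿ is O(3ⁿ)
  - 8·n⁵ is O(n⁵)

The term 9·3ⁿ (O(3ⁿ)) grows fastest and dominates all others.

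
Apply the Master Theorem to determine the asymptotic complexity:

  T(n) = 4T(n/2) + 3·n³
Θ(n³)

Master Theorem: a = 4, b = 2, f(n) = 3·n³.
Compute the critical exponent d = log₂(4) = 2.
Compare f(n) = Θ(n³) against n^d:
  k = 3 > d = 2, so f(n) = Ω(n^(d+ε)) — Case 3.
  Regularity: a·(n/b)^3/n^3 = a/b^3 = 4/8 < 1 ✓.
  The top-level work dominates: T(n) = Θ(f(n)) = Θ(n³).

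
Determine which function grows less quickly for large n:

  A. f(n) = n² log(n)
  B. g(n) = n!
A

f(n) = n² log(n) is O(n² log n), while g(n) = n! is O(n!).
Since O(n² log n) grows slower than O(n!), f(n) is dominated.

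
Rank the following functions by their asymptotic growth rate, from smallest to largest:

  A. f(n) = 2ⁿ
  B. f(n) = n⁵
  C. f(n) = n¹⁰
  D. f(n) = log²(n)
D < B < C < A

Comparing growth rates:
D = log²(n) is O(log² n)
B = n⁵ is O(n⁵)
C = n¹⁰ is O(n¹⁰)
A = 2ⁿ is O(2ⁿ)

Therefore, the order from slowest to fastest is: D < B < C < A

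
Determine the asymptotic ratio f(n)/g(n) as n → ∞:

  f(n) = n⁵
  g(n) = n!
0

Since n⁵ (O(n⁵)) grows slower than n! (O(n!)),
the ratio f(n)/g(n) → 0 as n → ∞.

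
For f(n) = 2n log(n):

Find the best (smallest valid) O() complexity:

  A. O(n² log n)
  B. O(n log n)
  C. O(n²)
B

f(n) = 2n log(n) is O(n log n).
All listed options are valid Big-O bounds (upper bounds),
but O(n log n) is the tightest (smallest valid bound).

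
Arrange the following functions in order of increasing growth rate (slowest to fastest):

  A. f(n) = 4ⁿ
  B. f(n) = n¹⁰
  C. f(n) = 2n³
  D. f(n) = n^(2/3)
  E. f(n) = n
D < E < C < B < A

Comparing growth rates:
D = n^(2/3) is O(n^(2/3))
E = n is O(n)
C = 2n³ is O(n³)
B = n¹⁰ is O(n¹⁰)
A = 4ⁿ is O(4ⁿ)

Therefore, the order from slowest to fastest is: D < E < C < B < A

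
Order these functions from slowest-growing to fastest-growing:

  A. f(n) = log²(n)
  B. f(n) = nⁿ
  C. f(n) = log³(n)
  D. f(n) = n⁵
A < C < D < B

Comparing growth rates:
A = log²(n) is O(log² n)
C = log³(n) is O(log³ n)
D = n⁵ is O(n⁵)
B = nⁿ is O(nⁿ)

Therefore, the order from slowest to fastest is: A < C < D < B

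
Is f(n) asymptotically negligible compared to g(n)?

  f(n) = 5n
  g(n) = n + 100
False

f(n) = 5n is O(n), and g(n) = n + 100 is O(n).
Since they have the same growth rate, f(n) = o(g(n)) is false.
(f = o(g) requires f to grow strictly slower, not equal.)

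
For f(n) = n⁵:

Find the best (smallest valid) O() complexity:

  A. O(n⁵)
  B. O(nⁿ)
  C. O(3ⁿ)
A

f(n) = n⁵ is O(n⁵).
All listed options are valid Big-O bounds (upper bounds),
but O(n⁵) is the tightest (smallest valid bound).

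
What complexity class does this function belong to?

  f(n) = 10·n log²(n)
O(n log² n)

The dominant term in 10·n log²(n) is 10·n log²(n), which is Θ(n log² n).
Constants are absorbed, so the tightest bound is O(n log² n).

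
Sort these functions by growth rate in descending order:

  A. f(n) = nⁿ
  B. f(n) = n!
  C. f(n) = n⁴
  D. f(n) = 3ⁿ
A > B > D > C

Comparing growth rates:
A = nⁿ is O(nⁿ)
B = n! is O(n!)
D = 3ⁿ is O(3ⁿ)
C = n⁴ is O(n⁴)

Therefore, the order from fastest to slowest is: A > B > D > C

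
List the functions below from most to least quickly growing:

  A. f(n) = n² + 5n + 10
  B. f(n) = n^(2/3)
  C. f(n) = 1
A > B > C

Comparing growth rates:
A = n² + 5n + 10 is O(n²)
B = n^(2/3) is O(n^(2/3))
C = 1 is O(1)

Therefore, the order from fastest to slowest is: A > B > C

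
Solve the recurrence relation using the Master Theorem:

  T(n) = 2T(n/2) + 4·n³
Θ(n³)

Master Theorem: a = 2, b = 2, f(n) = 4·n³.
Compute the critical exponent d = log₂(2) = 1.
Compare f(n) = Θ(n³) against n^d:
  k = 3 > d = 1, so f(n) = Ω(n^(d+ε)) — Case 3.
  Regularity: a·(n/b)^3/n^3 = a/b^3 = 2/8 < 1 ✓.
  The top-level work dominates: T(n) = Θ(f(n)) = Θ(n³).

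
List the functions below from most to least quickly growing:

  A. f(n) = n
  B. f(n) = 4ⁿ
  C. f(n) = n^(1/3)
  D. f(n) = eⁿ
B > D > A > C

Comparing growth rates:
B = 4ⁿ is O(4ⁿ)
D = eⁿ is O(eⁿ)
A = n is O(n)
C = n^(1/3) is O(n^(1/3))

Therefore, the order from fastest to slowest is: B > D > A > C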